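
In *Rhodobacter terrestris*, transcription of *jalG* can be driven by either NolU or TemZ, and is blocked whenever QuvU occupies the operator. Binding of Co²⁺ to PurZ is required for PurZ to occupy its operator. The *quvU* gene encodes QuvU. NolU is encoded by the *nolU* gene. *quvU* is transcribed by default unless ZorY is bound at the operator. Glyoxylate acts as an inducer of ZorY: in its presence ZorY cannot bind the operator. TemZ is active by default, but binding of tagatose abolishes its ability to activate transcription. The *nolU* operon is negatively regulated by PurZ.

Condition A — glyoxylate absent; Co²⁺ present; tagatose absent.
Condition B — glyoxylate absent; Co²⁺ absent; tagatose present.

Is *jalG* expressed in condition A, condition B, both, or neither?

Condition A:
Glyoxylate is absent, so ZorY is active.
With repressor ZorY bound, *quvU* is not transcribed.
So QuvU is not produced.
Co²⁺ is present, so PurZ is active.
With repressor PurZ bound, *nolU* is not transcribed.
So NolU is not produced.
Tagatose is absent, so TemZ is active.
Activator TemZ is present, so *jalG* is transcribed.
→ *jalG* is ON in A.
Condition B:
Glyoxylate is absent, so ZorY is active.
With repressor ZorY bound, *quvU* is not transcribed.
So QuvU is not produced.
Co²⁺ is absent, so PurZ is inactive.
With no repressor bound, *nolU* is transcribed.
So NolU is produced and active.
Tagatose is present, so TemZ is inactive.
Activator NolU is present, so *jalG* is transcribed.
→ *jalG* is ON in B.

both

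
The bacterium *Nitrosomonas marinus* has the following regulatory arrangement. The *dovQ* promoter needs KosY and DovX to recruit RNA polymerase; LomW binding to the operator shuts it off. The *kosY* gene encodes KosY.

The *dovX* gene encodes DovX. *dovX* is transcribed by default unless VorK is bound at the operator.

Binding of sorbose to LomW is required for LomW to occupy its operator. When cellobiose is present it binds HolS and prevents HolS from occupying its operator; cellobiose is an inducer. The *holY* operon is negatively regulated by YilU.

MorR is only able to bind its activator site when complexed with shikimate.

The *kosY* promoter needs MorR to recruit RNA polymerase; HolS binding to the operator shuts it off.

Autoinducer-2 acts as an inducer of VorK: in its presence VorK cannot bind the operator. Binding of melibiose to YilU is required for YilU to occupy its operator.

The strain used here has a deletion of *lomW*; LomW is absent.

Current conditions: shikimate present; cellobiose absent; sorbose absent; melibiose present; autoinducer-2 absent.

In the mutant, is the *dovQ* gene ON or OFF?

OFF

LomW is non-functional in this strain, so it has no effect.
Shikimate is present, so MorR is active.
Cellobiose is absent, so HolS is active.
With repressor HolS bound, *kosY* is not transcribed.
So KosY is not produced.
Autoinducer-2 is absent, so VorK is active.
With repressor VorK bound, *dovX* is not transcribed.
So DovX is not produced.
Required activator KosY is absent, so *dovQ* is not transcribed.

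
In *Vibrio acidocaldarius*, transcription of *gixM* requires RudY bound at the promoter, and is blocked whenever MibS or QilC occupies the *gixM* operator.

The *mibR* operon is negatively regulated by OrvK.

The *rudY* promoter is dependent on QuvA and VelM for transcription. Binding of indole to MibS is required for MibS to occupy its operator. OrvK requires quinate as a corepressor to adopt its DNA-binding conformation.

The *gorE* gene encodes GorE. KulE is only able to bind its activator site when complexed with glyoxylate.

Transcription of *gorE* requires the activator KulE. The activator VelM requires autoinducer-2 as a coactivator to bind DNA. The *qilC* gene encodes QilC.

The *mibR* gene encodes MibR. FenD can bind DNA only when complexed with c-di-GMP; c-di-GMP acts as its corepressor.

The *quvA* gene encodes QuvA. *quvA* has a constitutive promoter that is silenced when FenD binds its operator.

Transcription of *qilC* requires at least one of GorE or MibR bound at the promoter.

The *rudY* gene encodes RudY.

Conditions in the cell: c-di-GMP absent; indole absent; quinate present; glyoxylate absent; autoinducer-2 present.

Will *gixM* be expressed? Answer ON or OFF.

Indole is absent, so MibS is inactive.
Glyoxylate is absent, so KulE is inactive.
Required activator KulE is absent, so *gorE* is not transcribed.
So GorE is not produced.
Quinate is present, so OrvK is active.
With repressor OrvK bound, *mibR* is not transcribed.
So MibR is not produced.
No activator is available at the *qilC* promoter, so *qilC* is not transcribed.
So QilC is not produced.
c-di-GMP is absent, so FenD is inactive.
With no repressor bound, *quvA* is transcribed.
So QuvA is produced and active.
Autoinducer-2 is present, so VelM is active.
No repressor is bound and QuvA and VelM are active, so *rudY* is transcribed.
So RudY is produced and active.
No repressor is bound and RudY is active, so *gixM* is transcribed.

ON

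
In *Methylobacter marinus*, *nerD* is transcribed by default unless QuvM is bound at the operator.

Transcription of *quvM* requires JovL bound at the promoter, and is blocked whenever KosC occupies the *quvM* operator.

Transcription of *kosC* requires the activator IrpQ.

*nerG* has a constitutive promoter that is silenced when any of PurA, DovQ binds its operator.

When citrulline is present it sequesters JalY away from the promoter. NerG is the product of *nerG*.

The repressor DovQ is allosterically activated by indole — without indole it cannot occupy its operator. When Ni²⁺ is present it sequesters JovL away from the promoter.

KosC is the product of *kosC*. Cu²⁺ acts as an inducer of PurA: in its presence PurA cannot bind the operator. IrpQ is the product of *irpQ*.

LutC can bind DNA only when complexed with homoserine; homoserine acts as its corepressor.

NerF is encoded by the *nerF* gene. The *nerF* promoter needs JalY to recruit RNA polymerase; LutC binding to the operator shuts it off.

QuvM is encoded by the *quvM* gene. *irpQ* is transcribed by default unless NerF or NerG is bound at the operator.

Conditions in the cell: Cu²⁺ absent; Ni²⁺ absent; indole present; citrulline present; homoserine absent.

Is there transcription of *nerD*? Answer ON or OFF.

Citrulline is present, so JalY is inactive.
Homoserine is absent, so LutC is inactive.
Required activator JalY is absent, so *nerF* is not transcribed.
So NerF is not produced.
Cu²⁺ is absent, so PurA is active.
Indole is present, so DovQ is active.
With repressor PurA bound, *nerG* is not transcribed.
So NerG is not produced.
With no repressor bound, *irpQ* is transcribed.
So IrpQ is produced and active.
No repressor is bound and IrpQ is active, so *kosC* is transcribed.
So KosC is produced and active.
Ni²⁺ is absent, so JovL is active.
With repressor KosC bound, *quvM* is not transcribed.
So QuvM is not produced.
With no repressor bound, *nerD* is transcribed.

ON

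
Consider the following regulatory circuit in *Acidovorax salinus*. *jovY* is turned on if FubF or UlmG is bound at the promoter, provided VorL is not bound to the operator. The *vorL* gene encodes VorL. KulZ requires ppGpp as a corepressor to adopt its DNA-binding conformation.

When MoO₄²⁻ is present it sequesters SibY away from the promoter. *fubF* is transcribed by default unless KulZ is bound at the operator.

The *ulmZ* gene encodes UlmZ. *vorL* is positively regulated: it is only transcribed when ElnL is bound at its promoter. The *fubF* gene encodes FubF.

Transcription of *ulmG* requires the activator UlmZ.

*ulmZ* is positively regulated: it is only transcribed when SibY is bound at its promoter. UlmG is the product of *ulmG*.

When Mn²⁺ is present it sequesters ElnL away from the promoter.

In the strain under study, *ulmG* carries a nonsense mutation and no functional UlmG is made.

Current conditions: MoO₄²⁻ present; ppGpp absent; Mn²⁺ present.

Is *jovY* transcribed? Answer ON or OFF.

ON

ppGpp is absent, so KulZ is inactive.
With no repressor bound, *fubF* is transcribed.
So FubF is produced and active.
UlmG is non-functional in this strain, so it has no effect.
Mn²⁺ is present, so ElnL is inactive.
Required activator ElnL is absent, so *vorL* is not transcribed.
So VorL is not produced.
Activator FubF is present, so *jovY* is transcribed.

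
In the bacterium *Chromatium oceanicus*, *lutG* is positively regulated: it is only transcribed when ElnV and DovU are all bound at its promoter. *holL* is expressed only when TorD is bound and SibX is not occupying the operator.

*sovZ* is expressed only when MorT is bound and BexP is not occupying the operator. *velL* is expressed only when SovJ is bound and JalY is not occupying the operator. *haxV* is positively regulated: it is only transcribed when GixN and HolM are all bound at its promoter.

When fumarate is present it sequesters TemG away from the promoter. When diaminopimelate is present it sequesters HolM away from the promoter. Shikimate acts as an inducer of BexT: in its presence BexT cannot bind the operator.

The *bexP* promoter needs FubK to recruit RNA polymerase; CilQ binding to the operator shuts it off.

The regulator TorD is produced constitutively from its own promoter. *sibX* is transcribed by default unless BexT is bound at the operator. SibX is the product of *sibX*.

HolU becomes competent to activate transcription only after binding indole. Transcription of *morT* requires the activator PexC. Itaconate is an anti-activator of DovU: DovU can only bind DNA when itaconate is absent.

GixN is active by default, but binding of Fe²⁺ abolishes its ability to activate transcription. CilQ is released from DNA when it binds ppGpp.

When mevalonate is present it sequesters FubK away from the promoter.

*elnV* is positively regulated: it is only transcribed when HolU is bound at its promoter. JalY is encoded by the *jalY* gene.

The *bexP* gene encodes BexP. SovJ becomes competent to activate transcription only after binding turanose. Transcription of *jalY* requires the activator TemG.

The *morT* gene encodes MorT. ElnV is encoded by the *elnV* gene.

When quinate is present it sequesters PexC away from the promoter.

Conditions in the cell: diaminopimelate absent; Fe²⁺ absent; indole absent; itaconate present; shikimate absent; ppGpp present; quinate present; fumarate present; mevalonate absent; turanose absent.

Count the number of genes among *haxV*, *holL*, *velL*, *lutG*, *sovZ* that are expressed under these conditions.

2

Fe²⁺ is absent, so GixN is active.
Diaminopimelate is absent, so HolM is active.
No repressor is bound and GixN and HolM are active, so *haxV* is transcribed.
→ *haxV* is ON.
Shikimate is absent, so BexT is active.
With repressor BexT bound, *sibX* is not transcribed.
So SibX is not produced.
TorD is produced constitutively and is active.
No repressor is bound and TorD is active, so *holL* is transcribed.
→ *holL* is ON.
Turanose is absent, so SovJ is inactive.
Fumarate is present, so TemG is inactive.
Required activator TemG is absent, so *jalY* is not transcribed.
So JalY is not produced.
Required activator SovJ is absent, so *velL* is not transcribed.
→ *velL* is OFF.
Indole is absent, so HolU is inactive.
Required activator HolU is absent, so *elnV* is not transcribed.
So ElnV is not produced.
Itaconate is present, so DovU is inactive.
Required activator ElnV is absent, so *lutG* is not transcribed.
→ *lutG* is OFF.
Mevalonate is absent, so FubK is active.
ppGpp is present, so CilQ is inactive.
No repressor is bound and FubK is active, so *bexP* is transcribed.
So BexP is produced and active.
Quinate is present, so PexC is inactive.
Required activator PexC is absent, so *morT* is not transcribed.
So MorT is not produced.
With repressor BexP bound, *sovZ* is not transcribed.
→ *sovZ* is OFF.
2 of the 5 genes are transcribed.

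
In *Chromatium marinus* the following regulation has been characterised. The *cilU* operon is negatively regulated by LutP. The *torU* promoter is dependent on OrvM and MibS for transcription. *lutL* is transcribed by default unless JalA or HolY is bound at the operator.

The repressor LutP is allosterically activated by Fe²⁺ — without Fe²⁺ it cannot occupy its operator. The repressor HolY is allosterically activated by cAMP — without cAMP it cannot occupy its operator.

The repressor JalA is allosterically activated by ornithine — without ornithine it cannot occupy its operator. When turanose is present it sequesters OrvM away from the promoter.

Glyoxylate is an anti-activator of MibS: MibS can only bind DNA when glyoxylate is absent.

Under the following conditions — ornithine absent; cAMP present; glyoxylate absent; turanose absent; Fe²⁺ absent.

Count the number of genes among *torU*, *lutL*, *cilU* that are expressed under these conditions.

2

Turanose is absent, so OrvM is active.
Glyoxylate is absent, so MibS is active.
No repressor is bound and OrvM and MibS are active, so *torU* is transcribed.
→ *torU* is ON.
Ornithine is absent, so JalA is inactive.
cAMP is present, so HolY is active.
With repressor HolY bound, *lutL* is not transcribed.
→ *lutL* is OFF.
Fe²⁺ is absent, so LutP is inactive.
With no repressor bound, *cilU* is transcribed.
→ *cilU* is ON.
2 of the 3 genes are transcribed.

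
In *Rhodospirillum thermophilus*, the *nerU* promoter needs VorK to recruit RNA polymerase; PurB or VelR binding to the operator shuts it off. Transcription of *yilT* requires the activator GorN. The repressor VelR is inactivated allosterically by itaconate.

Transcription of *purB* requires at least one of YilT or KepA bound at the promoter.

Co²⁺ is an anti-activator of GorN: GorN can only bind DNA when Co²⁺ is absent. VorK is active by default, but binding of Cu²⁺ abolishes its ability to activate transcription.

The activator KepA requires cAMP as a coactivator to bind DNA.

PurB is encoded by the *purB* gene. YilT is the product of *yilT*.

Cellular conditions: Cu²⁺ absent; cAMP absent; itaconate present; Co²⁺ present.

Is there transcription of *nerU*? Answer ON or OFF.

Co²⁺ is present, so GorN is inactive.
Required activator GorN is absent, so *yilT* is not transcribed.
So YilT is not produced.
cAMP is absent, so KepA is inactive.
No activator is available at the *purB* promoter, so *purB* is not transcribed.
So PurB is not produced.
Cu²⁺ is absent, so VorK is active.
Itaconate is present, so VelR is inactive.
No repressor is bound and VorK is active, so *nerU* is transcribed.

ON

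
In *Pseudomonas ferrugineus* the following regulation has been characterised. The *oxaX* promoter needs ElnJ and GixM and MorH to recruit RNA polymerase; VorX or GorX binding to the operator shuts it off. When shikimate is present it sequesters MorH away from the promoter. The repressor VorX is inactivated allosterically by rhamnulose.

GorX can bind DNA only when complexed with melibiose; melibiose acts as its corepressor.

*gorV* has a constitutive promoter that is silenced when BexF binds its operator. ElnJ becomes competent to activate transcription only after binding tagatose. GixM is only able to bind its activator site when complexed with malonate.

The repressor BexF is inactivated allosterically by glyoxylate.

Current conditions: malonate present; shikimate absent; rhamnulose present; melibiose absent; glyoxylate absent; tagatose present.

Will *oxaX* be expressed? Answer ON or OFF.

Rhamnulose is present, so VorX is inactive.
Melibiose is absent, so GorX is inactive.
Tagatose is present, so ElnJ is active.
Malonate is present, so GixM is active.
Shikimate is absent, so MorH is active.
No repressor is bound and ElnJ and GixM and MorH are active, so *oxaX* is transcribed.

ON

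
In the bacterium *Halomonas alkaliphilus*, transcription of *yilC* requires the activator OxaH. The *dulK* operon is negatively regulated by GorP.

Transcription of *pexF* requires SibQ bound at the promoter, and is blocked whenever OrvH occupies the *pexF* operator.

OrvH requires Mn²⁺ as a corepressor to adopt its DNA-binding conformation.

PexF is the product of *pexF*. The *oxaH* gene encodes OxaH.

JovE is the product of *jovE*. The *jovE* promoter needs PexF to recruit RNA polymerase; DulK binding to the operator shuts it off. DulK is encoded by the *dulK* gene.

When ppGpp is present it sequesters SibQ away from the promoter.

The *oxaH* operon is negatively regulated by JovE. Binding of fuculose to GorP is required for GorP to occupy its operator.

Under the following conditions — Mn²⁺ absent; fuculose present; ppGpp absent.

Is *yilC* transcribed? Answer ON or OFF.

Fuculose is present, so GorP is active.
With repressor GorP bound, *dulK* is not transcribed.
So DulK is not produced.
Mn²⁺ is absent, so OrvH is inactive.
ppGpp is absent, so SibQ is active.
No repressor is bound and SibQ is active, so *pexF* is transcribed.
So PexF is produced and active.
No repressor is bound and PexF is active, so *jovE* is transcribed.
So JovE is produced and active.
With repressor JovE bound, *oxaH* is not transcribed.
So OxaH is not produced.
Required activator OxaH is absent, so *yilC* is not transcribed.

OFF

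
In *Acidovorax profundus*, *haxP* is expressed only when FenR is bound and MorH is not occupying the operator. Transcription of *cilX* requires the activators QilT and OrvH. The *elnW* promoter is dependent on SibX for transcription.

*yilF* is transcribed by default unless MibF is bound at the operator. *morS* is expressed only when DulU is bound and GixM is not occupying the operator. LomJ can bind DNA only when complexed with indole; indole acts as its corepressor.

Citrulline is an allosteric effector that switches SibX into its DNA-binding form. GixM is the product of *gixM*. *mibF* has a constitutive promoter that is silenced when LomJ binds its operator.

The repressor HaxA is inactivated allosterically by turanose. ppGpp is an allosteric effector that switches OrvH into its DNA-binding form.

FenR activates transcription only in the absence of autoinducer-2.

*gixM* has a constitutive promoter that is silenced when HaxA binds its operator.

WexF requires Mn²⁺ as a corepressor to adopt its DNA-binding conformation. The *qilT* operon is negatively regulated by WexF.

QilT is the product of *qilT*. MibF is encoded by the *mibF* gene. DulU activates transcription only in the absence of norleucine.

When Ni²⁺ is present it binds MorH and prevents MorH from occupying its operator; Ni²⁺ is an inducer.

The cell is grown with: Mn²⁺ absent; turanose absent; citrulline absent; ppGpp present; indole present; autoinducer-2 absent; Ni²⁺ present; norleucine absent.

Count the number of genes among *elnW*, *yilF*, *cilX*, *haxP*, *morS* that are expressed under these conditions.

4

Citrulline is absent, so SibX is inactive.
Required activator SibX is absent, so *elnW* is not transcribed.
→ *elnW* is OFF.
Indole is present, so LomJ is active.
With repressor LomJ bound, *mibF* is not transcribed.
So MibF is not produced.
With no repressor bound, *yilF* is transcribed.
→ *yilF* is ON.
Mn²⁺ is absent, so WexF is inactive.
With no repressor bound, *qilT* is transcribed.
So QilT is produced and active.
ppGpp is present, so OrvH is active.
No repressor is bound and QilT and OrvH are active, so *cilX* is transcribed.
→ *cilX* is ON.
Autoinducer-2 is absent, so FenR is active.
Ni²⁺ is present, so MorH is inactive.
No repressor is bound and FenR is active, so *haxP* is transcribed.
→ *haxP* is ON.
Turanose is absent, so HaxA is active.
With repressor HaxA bound, *gixM* is not transcribed.
So GixM is not produced.
Norleucine is absent, so DulU is active.
No repressor is bound and DulU is active, so *morS* is transcribed.
→ *morS* is ON.
4 of the 5 genes are transcribed.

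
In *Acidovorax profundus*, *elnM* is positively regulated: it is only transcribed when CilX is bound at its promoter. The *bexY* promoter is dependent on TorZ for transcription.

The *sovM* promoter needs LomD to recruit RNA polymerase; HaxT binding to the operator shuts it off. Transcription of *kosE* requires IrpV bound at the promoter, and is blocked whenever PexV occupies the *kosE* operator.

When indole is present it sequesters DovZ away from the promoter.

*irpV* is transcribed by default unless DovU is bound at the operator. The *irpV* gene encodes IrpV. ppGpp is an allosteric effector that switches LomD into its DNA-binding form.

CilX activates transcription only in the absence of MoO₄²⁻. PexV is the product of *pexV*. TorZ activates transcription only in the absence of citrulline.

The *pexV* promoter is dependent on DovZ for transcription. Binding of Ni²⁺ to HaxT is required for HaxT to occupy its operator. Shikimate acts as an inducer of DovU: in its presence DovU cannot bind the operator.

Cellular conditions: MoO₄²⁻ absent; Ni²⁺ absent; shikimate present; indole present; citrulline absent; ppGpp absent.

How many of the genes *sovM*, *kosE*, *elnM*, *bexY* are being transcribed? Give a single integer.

Ni²⁺ is absent, so HaxT is inactive.
ppGpp is absent, so LomD is inactive.
Required activator LomD is absent, so *sovM* is not transcribed.
→ *sovM* is OFF.
Shikimate is present, so DovU is inactive.
With no repressor bound, *irpV* is transcribed.
So IrpV is produced and active.
Indole is present, so DovZ is inactive.
Required activator DovZ is absent, so *pexV* is not transcribed.
So PexV is not produced.
No repressor is bound and IrpV is active, so *kosE* is transcribed.
→ *kosE* is ON.
MoO₄²⁻ is absent, so CilX is active.
No repressor is bound and CilX is active, so *elnM* is transcribed.
→ *elnM* is ON.
Citrulline is absent, so TorZ is active.
No repressor is bound and TorZ is active, so *bexY* is transcribed.
→ *bexY* is ON.
3 of the 4 genes are transcribed.

3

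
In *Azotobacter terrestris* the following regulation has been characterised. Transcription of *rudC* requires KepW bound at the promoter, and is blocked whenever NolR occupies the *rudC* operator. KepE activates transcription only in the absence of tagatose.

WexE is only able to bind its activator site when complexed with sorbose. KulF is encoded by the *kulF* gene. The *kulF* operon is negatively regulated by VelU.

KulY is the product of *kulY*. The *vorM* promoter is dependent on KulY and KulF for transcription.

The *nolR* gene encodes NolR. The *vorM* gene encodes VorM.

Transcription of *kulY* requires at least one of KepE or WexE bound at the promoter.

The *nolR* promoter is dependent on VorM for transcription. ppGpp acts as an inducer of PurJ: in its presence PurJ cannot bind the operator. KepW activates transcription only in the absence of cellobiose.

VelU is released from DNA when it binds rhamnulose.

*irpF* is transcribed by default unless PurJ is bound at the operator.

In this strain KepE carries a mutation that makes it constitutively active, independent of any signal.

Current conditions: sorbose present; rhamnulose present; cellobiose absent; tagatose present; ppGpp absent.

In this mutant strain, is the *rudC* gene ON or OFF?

KepE is constitutively active in this strain.
Sorbose is present, so WexE is active.
Activator KepE is present, so *kulY* is transcribed.
So KulY is produced and active.
Rhamnulose is present, so VelU is inactive.
With no repressor bound, *kulF* is transcribed.
So KulF is produced and active.
No repressor is bound and KulY and KulF are active, so *vorM* is transcribed.
So VorM is produced and active.
No repressor is bound and VorM is active, so *nolR* is transcribed.
So NolR is produced and active.
Cellobiose is absent, so KepW is active.
With repressor NolR bound, *rudC* is not transcribed.

OFF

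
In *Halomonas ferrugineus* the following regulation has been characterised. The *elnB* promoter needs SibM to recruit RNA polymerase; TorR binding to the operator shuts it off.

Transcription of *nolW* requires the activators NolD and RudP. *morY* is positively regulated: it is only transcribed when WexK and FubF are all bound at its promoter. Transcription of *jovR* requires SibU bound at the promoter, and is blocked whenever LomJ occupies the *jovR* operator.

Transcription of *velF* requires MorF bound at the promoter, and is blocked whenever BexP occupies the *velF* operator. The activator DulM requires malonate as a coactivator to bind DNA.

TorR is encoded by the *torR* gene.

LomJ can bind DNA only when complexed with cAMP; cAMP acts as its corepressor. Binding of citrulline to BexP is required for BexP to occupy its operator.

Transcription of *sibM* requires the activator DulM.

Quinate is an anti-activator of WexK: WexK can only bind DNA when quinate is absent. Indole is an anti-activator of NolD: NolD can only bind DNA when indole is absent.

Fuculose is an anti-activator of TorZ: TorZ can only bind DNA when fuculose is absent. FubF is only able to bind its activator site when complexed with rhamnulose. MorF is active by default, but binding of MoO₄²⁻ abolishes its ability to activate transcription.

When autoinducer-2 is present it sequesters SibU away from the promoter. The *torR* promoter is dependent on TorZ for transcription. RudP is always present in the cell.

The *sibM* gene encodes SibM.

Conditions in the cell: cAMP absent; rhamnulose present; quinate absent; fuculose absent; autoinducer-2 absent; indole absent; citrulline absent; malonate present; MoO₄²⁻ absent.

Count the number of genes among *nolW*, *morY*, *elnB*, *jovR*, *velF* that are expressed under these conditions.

Indole is absent, so NolD is active.
RudP is produced constitutively and is active.
No repressor is bound and NolD and RudP are active, so *nolW* is transcribed.
→ *nolW* is ON.
Quinate is absent, so WexK is active.
Rhamnulose is present, so FubF is active.
No repressor is bound and WexK and FubF are active, so *morY* is transcribed.
→ *morY* is ON.
Malonate is present, so DulM is active.
No repressor is bound and DulM is active, so *sibM* is transcribed.
So SibM is produced and active.
Fuculose is absent, so TorZ is active.
No repressor is bound and TorZ is active, so *torR* is transcribed.
So TorR is produced and active.
With repressor TorR bound, *elnB* is not transcribed.
→ *elnB* is OFF.
Autoinducer-2 is absent, so SibU is active.
cAMP is absent, so LomJ is inactive.
No repressor is bound and SibU is active, so *jovR* is transcribed.
→ *jovR* is ON.
MoO₄²⁻ is absent, so MorF is active.
Citrulline is absent, so BexP is inactive.
No repressor is bound and MorF is active, so *velF* is transcribed.
→ *velF* is ON.
4 of the 5 genes are transcribed.

4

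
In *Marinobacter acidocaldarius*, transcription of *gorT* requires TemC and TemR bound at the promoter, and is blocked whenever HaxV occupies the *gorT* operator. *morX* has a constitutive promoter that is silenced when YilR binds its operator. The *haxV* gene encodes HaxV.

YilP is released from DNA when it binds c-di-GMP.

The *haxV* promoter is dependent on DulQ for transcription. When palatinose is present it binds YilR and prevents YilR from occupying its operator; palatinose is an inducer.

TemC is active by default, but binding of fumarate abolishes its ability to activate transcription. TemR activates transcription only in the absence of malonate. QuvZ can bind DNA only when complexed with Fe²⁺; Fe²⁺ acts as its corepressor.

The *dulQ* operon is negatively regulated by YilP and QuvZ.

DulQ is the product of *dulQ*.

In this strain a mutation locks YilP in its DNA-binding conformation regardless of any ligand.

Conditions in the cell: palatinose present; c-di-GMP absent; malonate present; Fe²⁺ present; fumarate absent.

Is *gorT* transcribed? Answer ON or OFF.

OFF

Fumarate is absent, so TemC is active.
YilP is constitutively active in this strain.
Fe²⁺ is present, so QuvZ is active.
With repressor YilP bound, *dulQ* is not transcribed.
So DulQ is not produced.
Required activator DulQ is absent, so *haxV* is not transcribed.
So HaxV is not produced.
Malonate is present, so TemR is inactive.
Required activator TemR is absent, so *gorT* is not transcribed.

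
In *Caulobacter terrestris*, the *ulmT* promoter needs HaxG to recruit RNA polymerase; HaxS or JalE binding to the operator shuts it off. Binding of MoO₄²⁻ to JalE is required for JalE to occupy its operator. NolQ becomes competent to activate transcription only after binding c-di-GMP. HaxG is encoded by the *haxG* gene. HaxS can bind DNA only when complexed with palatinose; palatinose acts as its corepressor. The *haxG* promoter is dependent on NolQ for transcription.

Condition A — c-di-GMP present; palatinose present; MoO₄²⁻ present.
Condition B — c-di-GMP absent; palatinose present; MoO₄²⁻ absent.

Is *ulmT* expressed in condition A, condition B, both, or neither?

Condition A:
c-di-GMP is present, so NolQ is active.
No repressor is bound and NolQ is active, so *haxG* is transcribed.
So HaxG is produced and active.
Palatinose is present, so HaxS is active.
MoO₄²⁻ is present, so JalE is active.
With repressor HaxS bound, *ulmT* is not transcribed.
→ *ulmT* is OFF in A.
Condition B:
c-di-GMP is absent, so NolQ is inactive.
Required activator NolQ is absent, so *haxG* is not transcribed.
So HaxG is not produced.
Palatinose is present, so HaxS is active.
MoO₄²⁻ is absent, so JalE is inactive.
With repressor HaxS bound, *ulmT* is not transcribed.
→ *ulmT* is OFF in B.

neither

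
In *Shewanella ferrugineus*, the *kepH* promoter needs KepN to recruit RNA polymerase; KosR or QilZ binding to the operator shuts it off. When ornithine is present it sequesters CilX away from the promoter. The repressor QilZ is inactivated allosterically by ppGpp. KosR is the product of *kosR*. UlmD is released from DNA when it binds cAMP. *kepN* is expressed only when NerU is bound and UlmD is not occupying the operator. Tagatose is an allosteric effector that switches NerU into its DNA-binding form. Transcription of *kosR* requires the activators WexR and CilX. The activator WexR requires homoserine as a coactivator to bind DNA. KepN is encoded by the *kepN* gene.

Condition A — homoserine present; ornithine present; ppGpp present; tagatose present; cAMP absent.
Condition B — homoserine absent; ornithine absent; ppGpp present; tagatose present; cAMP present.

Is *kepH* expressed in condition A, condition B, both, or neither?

B only

Condition A:
Homoserine is present, so WexR is active.
Ornithine is present, so CilX is inactive.
Required activator CilX is absent, so *kosR* is not transcribed.
So KosR is not produced.
ppGpp is present, so QilZ is inactive.
Tagatose is present, so NerU is active.
cAMP is absent, so UlmD is active.
With repressor UlmD bound, *kepN* is not transcribed.
So KepN is not produced.
Required activator KepN is absent, so *kepH* is not transcribed.
→ *kepH* is OFF in A.
Condition B:
Homoserine is absent, so WexR is inactive.
Ornithine is absent, so CilX is active.
Required activator WexR is absent, so *kosR* is not transcribed.
So KosR is not produced.
ppGpp is present, so QilZ is inactive.
Tagatose is present, so NerU is active.
cAMP is present, so UlmD is inactive.
No repressor is bound and NerU is active, so *kepN* is transcribed.
So KepN is produced and active.
No repressor is bound and KepN is active, so *kepH* is transcribed.
→ *kepH* is ON in B.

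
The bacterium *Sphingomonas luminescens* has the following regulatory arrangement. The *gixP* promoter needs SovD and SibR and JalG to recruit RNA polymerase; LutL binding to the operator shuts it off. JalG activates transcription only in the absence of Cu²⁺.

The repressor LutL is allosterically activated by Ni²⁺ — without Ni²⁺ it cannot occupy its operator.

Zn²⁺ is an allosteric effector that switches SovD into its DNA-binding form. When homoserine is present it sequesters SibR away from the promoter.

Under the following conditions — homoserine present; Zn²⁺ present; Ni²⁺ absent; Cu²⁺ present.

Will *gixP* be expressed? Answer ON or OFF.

OFF

Ni²⁺ is absent, so LutL is inactive.
Zn²⁺ is present, so SovD is active.
Homoserine is present, so SibR is inactive.
Cu²⁺ is present, so JalG is inactive.
Required activator SibR is absent, so *gixP* is not transcribed.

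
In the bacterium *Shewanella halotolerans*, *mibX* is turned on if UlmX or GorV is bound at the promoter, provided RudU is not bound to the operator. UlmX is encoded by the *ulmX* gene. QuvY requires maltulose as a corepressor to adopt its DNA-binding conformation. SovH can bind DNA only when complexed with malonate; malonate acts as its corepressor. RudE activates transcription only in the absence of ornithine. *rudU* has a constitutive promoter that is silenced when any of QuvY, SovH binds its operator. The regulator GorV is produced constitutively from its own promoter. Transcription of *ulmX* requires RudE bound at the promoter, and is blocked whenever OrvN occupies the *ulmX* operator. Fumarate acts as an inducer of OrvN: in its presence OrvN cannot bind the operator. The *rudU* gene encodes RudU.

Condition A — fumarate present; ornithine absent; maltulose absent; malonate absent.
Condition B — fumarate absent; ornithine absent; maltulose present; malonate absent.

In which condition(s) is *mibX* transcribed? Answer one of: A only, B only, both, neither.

B only

Condition A:
Fumarate is present, so OrvN is inactive.
Ornithine is absent, so RudE is active.
No repressor is bound and RudE is active, so *ulmX* is transcribed.
So UlmX is produced and active.
GorV is produced constitutively and is active.
Maltulose is absent, so QuvY is inactive.
Malonate is absent, so SovH is inactive.
With no repressor bound, *rudU* is transcribed.
So RudU is produced and active.
With repressor RudU bound, *mibX* is not transcribed.
→ *mibX* is OFF in A.
Condition B:
Fumarate is absent, so OrvN is active.
Ornithine is absent, so RudE is active.
With repressor OrvN bound, *ulmX* is not transcribed.
So UlmX is not produced.
GorV is produced constitutively and is active.
Maltulose is present, so QuvY is active.
Malonate is absent, so SovH is inactive.
With repressor QuvY bound, *rudU* is not transcribed.
So RudU is not produced.
Activator GorV is present, so *mibX* is transcribed.
→ *mibX* is ON in B.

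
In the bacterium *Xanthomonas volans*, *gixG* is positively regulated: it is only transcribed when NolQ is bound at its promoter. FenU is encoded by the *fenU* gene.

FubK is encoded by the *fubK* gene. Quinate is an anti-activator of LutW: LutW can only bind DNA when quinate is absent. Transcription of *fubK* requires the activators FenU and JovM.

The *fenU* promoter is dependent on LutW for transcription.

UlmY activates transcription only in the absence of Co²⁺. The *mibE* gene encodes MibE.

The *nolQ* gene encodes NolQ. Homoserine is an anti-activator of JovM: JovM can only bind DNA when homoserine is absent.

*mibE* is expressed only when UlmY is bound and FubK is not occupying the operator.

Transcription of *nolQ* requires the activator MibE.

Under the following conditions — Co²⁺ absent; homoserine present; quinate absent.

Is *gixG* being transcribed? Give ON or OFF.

Quinate is absent, so LutW is active.
No repressor is bound and LutW is active, so *fenU* is transcribed.
So FenU is produced and active.
Homoserine is present, so JovM is inactive.
Required activator JovM is absent, so *fubK* is not transcribed.
So FubK is not produced.
Co²⁺ is absent, so UlmY is active.
No repressor is bound and UlmY is active, so *mibE* is transcribed.
So MibE is produced and active.
No repressor is bound and MibE is active, so *nolQ* is transcribed.
So NolQ is produced and active.
No repressor is bound and NolQ is active, so *gixG* is transcribed.

ON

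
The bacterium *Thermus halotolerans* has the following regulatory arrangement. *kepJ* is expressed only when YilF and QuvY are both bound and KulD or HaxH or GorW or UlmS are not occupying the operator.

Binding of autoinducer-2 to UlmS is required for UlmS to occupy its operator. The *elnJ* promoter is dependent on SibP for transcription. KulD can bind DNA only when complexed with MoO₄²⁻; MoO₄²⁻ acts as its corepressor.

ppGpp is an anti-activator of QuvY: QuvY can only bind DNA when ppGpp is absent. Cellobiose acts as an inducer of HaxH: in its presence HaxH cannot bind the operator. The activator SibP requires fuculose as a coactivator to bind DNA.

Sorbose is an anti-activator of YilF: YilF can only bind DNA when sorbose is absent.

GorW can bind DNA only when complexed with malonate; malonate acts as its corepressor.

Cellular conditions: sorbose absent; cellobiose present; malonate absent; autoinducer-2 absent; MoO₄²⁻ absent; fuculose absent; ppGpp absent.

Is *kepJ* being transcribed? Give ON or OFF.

MoO₄²⁻ is absent, so KulD is inactive.
Cellobiose is present, so HaxH is inactive.
Sorbose is absent, so YilF is active.
Malonate is absent, so GorW is inactive.
Autoinducer-2 is absent, so UlmS is inactive.
ppGpp is absent, so QuvY is active.
No repressor is bound and YilF and QuvY are active, so *kepJ* is transcribed.

ON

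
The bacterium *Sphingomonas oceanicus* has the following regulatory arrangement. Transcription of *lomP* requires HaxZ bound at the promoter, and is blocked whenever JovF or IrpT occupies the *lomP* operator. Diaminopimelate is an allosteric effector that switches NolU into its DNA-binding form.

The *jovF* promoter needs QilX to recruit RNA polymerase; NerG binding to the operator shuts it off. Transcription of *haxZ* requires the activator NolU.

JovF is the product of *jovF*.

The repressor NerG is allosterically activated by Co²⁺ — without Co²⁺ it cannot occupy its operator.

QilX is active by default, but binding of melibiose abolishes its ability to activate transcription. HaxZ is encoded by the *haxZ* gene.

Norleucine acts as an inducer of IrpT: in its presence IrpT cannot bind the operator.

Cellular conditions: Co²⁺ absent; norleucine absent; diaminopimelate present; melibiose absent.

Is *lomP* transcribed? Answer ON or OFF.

OFF

Diaminopimelate is present, so NolU is active.
No repressor is bound and NolU is active, so *haxZ* is transcribed.
So HaxZ is produced and active.
Melibiose is absent, so QilX is active.
Co²⁺ is absent, so NerG is inactive.
No repressor is bound and QilX is active, so *jovF* is transcribed.
So JovF is produced and active.
Norleucine is absent, so IrpT is active.
With repressor JovF bound, *lomP* is not transcribed.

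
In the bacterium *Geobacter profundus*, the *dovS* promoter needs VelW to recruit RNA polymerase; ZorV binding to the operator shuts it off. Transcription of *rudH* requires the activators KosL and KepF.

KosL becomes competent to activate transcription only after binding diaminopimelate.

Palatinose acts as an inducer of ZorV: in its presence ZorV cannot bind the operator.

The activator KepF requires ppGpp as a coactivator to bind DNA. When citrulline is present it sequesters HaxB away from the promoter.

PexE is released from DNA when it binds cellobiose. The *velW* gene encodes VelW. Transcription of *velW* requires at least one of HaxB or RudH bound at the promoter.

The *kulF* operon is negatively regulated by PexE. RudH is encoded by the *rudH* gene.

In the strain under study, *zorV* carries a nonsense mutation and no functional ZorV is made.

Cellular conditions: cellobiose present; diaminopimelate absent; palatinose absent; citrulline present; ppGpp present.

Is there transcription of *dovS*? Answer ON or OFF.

Citrulline is present, so HaxB is inactive.
Diaminopimelate is absent, so KosL is inactive.
ppGpp is present, so KepF is active.
Required activator KosL is absent, so *rudH* is not transcribed.
So RudH is not produced.
No activator is available at the *velW* promoter, so *velW* is not transcribed.
So VelW is not produced.
ZorV is non-functional in this strain, so it has no effect.
Required activator VelW is absent, so *dovS* is not transcribed.

OFF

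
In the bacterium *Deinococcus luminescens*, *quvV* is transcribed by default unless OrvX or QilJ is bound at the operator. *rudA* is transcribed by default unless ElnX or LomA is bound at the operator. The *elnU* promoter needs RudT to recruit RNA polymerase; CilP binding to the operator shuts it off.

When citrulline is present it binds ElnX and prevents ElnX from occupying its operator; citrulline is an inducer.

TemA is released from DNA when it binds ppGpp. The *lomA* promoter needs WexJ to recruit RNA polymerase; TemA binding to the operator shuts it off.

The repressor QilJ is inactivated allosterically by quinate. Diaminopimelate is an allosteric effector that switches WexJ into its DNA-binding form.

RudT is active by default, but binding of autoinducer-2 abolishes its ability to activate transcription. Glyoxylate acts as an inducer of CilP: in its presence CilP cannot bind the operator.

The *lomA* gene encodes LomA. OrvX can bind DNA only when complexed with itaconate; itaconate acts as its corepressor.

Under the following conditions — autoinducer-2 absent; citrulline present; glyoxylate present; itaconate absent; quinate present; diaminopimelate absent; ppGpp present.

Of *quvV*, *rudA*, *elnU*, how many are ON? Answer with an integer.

3

Itaconate is absent, so OrvX is inactive.
Quinate is present, so QilJ is inactive.
With no repressor bound, *quvV* is transcribed.
→ *quvV* is ON.
Citrulline is present, so ElnX is inactive.
ppGpp is present, so TemA is inactive.
Diaminopimelate is absent, so WexJ is inactive.
Required activator WexJ is absent, so *lomA* is not transcribed.
So LomA is not produced.
With no repressor bound, *rudA* is transcribed.
→ *rudA* is ON.
Autoinducer-2 is absent, so RudT is active.
Glyoxylate is present, so CilP is inactive.
No repressor is bound and RudT is active, so *elnU* is transcribed.
→ *elnU* is ON.
3 of the 3 genes are transcribed.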